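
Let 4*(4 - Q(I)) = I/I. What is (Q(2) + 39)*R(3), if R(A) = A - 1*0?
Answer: 513/4 ≈ 128.25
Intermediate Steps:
R(A) = A (R(A) = A + 0 = A)
Q(I) = 15/4 (Q(I) = 4 - I/(4*I) = 4 - ¼*1 = 4 - ¼ = 15/4)
(Q(2) + 39)*R(3) = (15/4 + 39)*3 = (171/4)*3 = 513/4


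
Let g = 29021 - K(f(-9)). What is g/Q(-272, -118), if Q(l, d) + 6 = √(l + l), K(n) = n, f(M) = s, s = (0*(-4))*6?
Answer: -87063/290 - 29021*I*√34/145 ≈ -300.22 - 1167.0*I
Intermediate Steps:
s = 0 (s = 0*6 = 0)
f(M) = 0
Q(l, d) = -6 + √2*√l (Q(l, d) = -6 + √(l + l) = -6 + √(2*l) = -6 + √2*√l)
g = 29021 (g = 29021 - 1*0 = 29021 + 0 = 29021)
g/Q(-272, -118) = 29021/(-6 + √2*√(-272)) = 29021/(-6 + √2*(4*I*√17)) = 29021/(-6 + 4*I*√34)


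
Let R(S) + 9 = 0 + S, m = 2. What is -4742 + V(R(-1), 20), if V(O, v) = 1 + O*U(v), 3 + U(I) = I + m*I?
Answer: -5311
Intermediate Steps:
U(I) = -3 + 3*I (U(I) = -3 + (I + 2*I) = -3 + 3*I)
R(S) = -9 + S (R(S) = -9 + (0 + S) = -9 + S)
V(O, v) = 1 + O*(-3 + 3*v)
-4742 + V(R(-1), 20) = -4742 + (1 + 3*(-9 - 1)*(-1 + 20)) = -4742 + (1 + 3*(-10)*19) = -4742 + (1 - 570) = -4742 - 569 = -5311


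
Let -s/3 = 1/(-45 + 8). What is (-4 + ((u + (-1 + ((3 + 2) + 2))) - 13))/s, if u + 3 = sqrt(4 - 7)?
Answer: -518/3 + 37*I*sqrt(3)/3 ≈ -172.67 + 21.362*I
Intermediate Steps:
u = -3 + I*sqrt(3) (u = -3 + sqrt(4 - 7) = -3 + sqrt(-3) = -3 + I*sqrt(3) ≈ -3.0 + 1.732*I)
s = 3/37 (s = -3/(-45 + 8) = -3/(-37) = -3*(-1/37) = 3/37 ≈ 0.081081)
(-4 + ((u + (-1 + ((3 + 2) + 2))) - 13))/s = (-4 + (((-3 + I*sqrt(3)) + (-1 + ((3 + 2) + 2))) - 13))/(3/37) = (-4 + (((-3 + I*sqrt(3)) + (-1 + (5 + 2))) - 13))*(37/3) = (-4 + (((-3 + I*sqrt(3)) + (-1 + 7)) - 13))*(37/3) = (-4 + (((-3 + I*sqrt(3)) + 6) - 13))*(37/3) = (-4 + ((3 + I*sqrt(3)) - 13))*(37/3) = (-4 + (-10 + I*sqrt(3)))*(37/3) = (-14 + I*sqrt(3))*(37/3) = -518/3 + 37*I*sqrt(3)/3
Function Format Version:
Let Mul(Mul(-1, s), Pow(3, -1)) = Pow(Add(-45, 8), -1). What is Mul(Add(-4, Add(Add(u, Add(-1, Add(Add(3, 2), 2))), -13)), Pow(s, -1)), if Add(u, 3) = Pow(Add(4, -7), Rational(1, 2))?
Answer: Add(Rational(-518, 3), Mul(Rational(37, 3), I, Pow(3, Rational(1, 2)))) ≈ Add(-172.67, Mul(21.362, I))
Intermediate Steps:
u = Add(-3, Mul(I, Pow(3, Rational(1, 2)))) (u = Add(-3, Pow(Add(4, -7), Rational(1, 2))) = Add(-3, Pow(-3, Rational(1, 2))) = Add(-3, Mul(I, Pow(3, Rational(1, 2)))) ≈ Add(-3.0000, Mul(1.7320, I)))
s = Rational(3, 37) (s = Mul(-3, Pow(Add(-45, 8), -1)) = Mul(-3, Pow(-37, -1)) = Mul(-3, Rational(-1, 37)) = Rational(3, 37) ≈ 0.081081)
Mul(Add(-4, Add(Add(u, Add(-1, Add(Add(3, 2), 2))), -13)), Pow(s, -1)) = Mul(Add(-4, Add(Add(Add(-3, Mul(I, Pow(3, Rational(1, 2)))), Add(-1, Add(Add(3, 2), 2))), -13)), Pow(Rational(3, 37), -1)) = Mul(Add(-4, Add(Add(Add(-3, Mul(I, Pow(3, Rational(1, 2)))), Add(-1, Add(5, 2))), -13)), Rational(37, 3)) = Mul(Add(-4, Add(Add(Add(-3, Mul(I, Pow(3, Rational(1, 2)))), Add(-1, 7)), -13)), Rational(37, 3)) = Mul(Add(-4, Add(Add(Add(-3, Mul(I, Pow(3, Rational(1, 2)))), 6), -13)), Rational(37, 3)) = Mul(Add(-4, Add(Add(3, Mul(I, Pow(3, Rational(1, 2)))), -13)), Rational(37, 3)) = Mul(Add(-4, Add(-10, Mul(I, Pow(3, Rational(1, 2))))), Rational(37, 3)) = Mul(Add(-14, Mul(I, Pow(3, Rational(1, 2)))), Rational(37, 3)) = Add(Rational(-518, 3), Mul(Rational(37, 3), I, Pow(3, Rational(1, 2))))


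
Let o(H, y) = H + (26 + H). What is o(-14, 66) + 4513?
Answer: 4511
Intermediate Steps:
o(H, y) = 26 + 2*H
o(-14, 66) + 4513 = (26 + 2*(-14)) + 4513 = (26 - 28) + 4513 = -2 + 4513 = 4511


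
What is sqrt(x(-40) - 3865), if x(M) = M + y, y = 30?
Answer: 5*I*sqrt(155) ≈ 62.25*I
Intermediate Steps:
x(M) = 30 + M (x(M) = M + 30 = 30 + M)
sqrt(x(-40) - 3865) = sqrt((30 - 40) - 3865) = sqrt(-10 - 3865) = sqrt(-3875) = 5*I*sqrt(155)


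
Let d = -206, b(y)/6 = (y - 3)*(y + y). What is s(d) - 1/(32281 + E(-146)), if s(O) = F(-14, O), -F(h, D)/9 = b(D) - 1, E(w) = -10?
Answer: -150054438034/32271 ≈ -4.6498e+6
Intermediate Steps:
b(y) = 12*y*(-3 + y) (b(y) = 6*((y - 3)*(y + y)) = 6*((-3 + y)*(2*y)) = 6*(2*y*(-3 + y)) = 12*y*(-3 + y))
F(h, D) = 9 - 108*D*(-3 + D) (F(h, D) = -9*(12*D*(-3 + D) - 1) = -9*(-1 + 12*D*(-3 + D)) = 9 - 108*D*(-3 + D))
s(O) = 9 - 108*O*(-3 + O)
s(d) - 1/(32281 + E(-146)) = (9 - 108*(-206)*(-3 - 206)) - 1/(32281 - 10) = (9 - 108*(-206)*(-209)) - 1/32271 = (9 - 4649832) - 1*1/32271 = -4649823 - 1/32271 = -150054438034/32271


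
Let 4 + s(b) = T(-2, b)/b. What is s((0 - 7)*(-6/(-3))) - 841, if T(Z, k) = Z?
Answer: -5914/7 ≈ -844.86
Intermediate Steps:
s(b) = -4 - 2/b
s((0 - 7)*(-6/(-3))) - 841 = (-4 - 2*1/(2*(0 - 7))) - 841 = (-4 - 2/((-(-42)*(-1)/3))) - 841 = (-4 - 2/((-7*2))) - 841 = (-4 - 2/(-14)) - 841 = (-4 - 2*(-1/14)) - 841 = (-4 + 1/7) - 841 = -27/7 - 841 = -5914/7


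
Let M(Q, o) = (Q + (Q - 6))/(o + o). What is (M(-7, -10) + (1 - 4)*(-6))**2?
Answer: 361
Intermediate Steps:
M(Q, o) = (-6 + 2*Q)/(2*o) (M(Q, o) = (Q + (-6 + Q))/((2*o)) = (-6 + 2*Q)*(1/(2*o)) = (-6 + 2*Q)/(2*o))
(M(-7, -10) + (1 - 4)*(-6))**2 = ((-3 - 7)/(-10) + (1 - 4)*(-6))**2 = (-1/10*(-10) - 3*(-6))**2 = (1 + 18)**2 = 19**2 = 361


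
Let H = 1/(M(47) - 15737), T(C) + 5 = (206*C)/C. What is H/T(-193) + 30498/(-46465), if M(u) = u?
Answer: -19236256817/29307241170 ≈ -0.65637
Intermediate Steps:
T(C) = 201 (T(C) = -5 + (206*C)/C = -5 + 206 = 201)
H = -1/15690 (H = 1/(47 - 15737) = 1/(-15690) = -1/15690 ≈ -6.3735e-5)
H/T(-193) + 30498/(-46465) = -1/15690/201 + 30498/(-46465) = -1/15690*1/201 + 30498*(-1/46465) = -1/3153690 - 30498/46465 = -19236256817/29307241170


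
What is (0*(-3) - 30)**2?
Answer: 900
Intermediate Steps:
(0*(-3) - 30)**2 = (0 - 30)**2 = (-30)**2 = 900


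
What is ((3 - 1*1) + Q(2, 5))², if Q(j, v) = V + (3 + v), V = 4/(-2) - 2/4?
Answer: 225/4 ≈ 56.250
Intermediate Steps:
V = -5/2 (V = 4*(-½) - 2*¼ = -2 - ½ = -5/2 ≈ -2.5000)
Q(j, v) = ½ + v (Q(j, v) = -5/2 + (3 + v) = ½ + v)
((3 - 1*1) + Q(2, 5))² = ((3 - 1*1) + (½ + 5))² = ((3 - 1) + 11/2)² = (2 + 11/2)² = (15/2)² = 225/4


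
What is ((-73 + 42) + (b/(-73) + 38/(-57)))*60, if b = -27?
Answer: -137080/73 ≈ -1877.8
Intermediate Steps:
((-73 + 42) + (b/(-73) + 38/(-57)))*60 = ((-73 + 42) + (-27/(-73) + 38/(-57)))*60 = (-31 + (-27*(-1/73) + 38*(-1/57)))*60 = (-31 + (27/73 - ⅔))*60 = (-31 - 65/219)*60 = -6854/219*60 = -137080/73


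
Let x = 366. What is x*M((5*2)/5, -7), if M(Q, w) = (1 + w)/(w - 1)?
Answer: 549/2 ≈ 274.50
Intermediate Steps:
M(Q, w) = (1 + w)/(-1 + w)
x*M((5*2)/5, -7) = 366*((1 - 7)/(-1 - 7)) = 366*(-6/(-8)) = 366*(-⅛*(-6)) = 366*(¾) = 549/2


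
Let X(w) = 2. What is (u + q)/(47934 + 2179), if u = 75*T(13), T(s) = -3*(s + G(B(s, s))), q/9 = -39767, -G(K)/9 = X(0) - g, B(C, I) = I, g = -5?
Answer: -346653/50113 ≈ -6.9174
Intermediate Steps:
G(K) = -63 (G(K) = -9*(2 - 1*(-5)) = -9*(2 + 5) = -9*7 = -63)
q = -357903 (q = 9*(-39767) = -357903)
T(s) = 189 - 3*s (T(s) = -3*(s - 63) = -3*(-63 + s) = 189 - 3*s)
u = 11250 (u = 75*(189 - 3*13) = 75*(189 - 39) = 75*150 = 11250)
(u + q)/(47934 + 2179) = (11250 - 357903)/(47934 + 2179) = -346653/50113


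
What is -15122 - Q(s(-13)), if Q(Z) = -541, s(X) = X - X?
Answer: -14581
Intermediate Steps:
s(X) = 0
-15122 - Q(s(-13)) = -15122 - 1*(-541) = -15122 + 541 = -14581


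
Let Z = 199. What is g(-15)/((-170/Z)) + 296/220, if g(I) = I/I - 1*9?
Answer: 10014/935 ≈ 10.710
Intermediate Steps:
g(I) = -8 (g(I) = 1 - 9 = -8)
g(-15)/((-170/Z)) + 296/220 = -8/((-170/199)) + 296/220 = -8/((-170*1/199)) + 296*(1/220) = -8/(-170/199) + 74/55 = -8*(-199/170) + 74/55 = 796/85 + 74/55 = 10014/935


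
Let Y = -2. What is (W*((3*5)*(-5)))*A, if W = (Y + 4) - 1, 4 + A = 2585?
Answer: -193575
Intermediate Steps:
A = 2581 (A = -4 + 2585 = 2581)
W = 1 (W = (-2 + 4) - 1 = 2 - 1 = 1)
(W*((3*5)*(-5)))*A = (1*((3*5)*(-5)))*2581 = (1*(15*(-5)))*2581 = (1*(-75))*2581 = -75*2581 = -193575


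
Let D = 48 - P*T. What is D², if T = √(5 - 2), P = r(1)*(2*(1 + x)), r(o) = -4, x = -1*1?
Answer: 2304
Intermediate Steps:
x = -1
P = 0 (P = -8*(1 - 1) = -8*0 = -4*0 = 0)
T = √3 ≈ 1.7320
D = 48 (D = 48 - 0*√3 = 48 - 1*0 = 48 + 0 = 48)
D² = 48² = 2304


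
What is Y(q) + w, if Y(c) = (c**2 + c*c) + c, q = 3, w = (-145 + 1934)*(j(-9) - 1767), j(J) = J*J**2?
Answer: -4465323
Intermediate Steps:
j(J) = J**3
w = -4465344 (w = (-145 + 1934)*((-9)**3 - 1767) = 1789*(-729 - 1767) = 1789*(-2496) = -4465344)
Y(c) = c + 2*c**2 (Y(c) = (c**2 + c**2) + c = 2*c**2 + c = c + 2*c**2)
Y(q) + w = 3*(1 + 2*3) - 4465344 = 3*(1 + 6) - 4465344 = 3*7 - 4465344 = 21 - 4465344 = -4465323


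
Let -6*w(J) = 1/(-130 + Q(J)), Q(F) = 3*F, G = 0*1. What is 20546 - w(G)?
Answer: 16025879/780 ≈ 20546.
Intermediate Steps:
G = 0
w(J) = -1/(6*(-130 + 3*J))
20546 - w(G) = 20546 - (-1)/(-780 + 18*0) = 20546 - (-1)/(-780 + 0) = 20546 - (-1)/(-780) = 20546 - (-1)*(-1)/780 = 20546 - 1*1/780 = 20546 - 1/780 = 16025879/780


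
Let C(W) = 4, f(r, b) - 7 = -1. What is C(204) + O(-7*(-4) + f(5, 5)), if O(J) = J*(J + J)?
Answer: 2316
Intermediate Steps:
f(r, b) = 6 (f(r, b) = 7 - 1 = 6)
O(J) = 2*J² (O(J) = J*(2*J) = 2*J²)
C(204) + O(-7*(-4) + f(5, 5)) = 4 + 2*(-7*(-4) + 6)² = 4 + 2*(28 + 6)² = 4 + 2*34² = 4 + 2*1156 = 4 + 2312 = 2316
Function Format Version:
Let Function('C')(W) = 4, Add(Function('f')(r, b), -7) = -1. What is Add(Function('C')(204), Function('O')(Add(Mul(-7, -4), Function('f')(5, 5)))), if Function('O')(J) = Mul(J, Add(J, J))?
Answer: 2316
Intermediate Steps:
Function('f')(r, b) = 6 (Function('f')(r, b) = Add(7, -1) = 6)
Function('O')(J) = Mul(2, Pow(J, 2)) (Function('O')(J) = Mul(J, Mul(2, J)) = Mul(2, Pow(J, 2)))
Add(Function('C')(204), Function('O')(Add(Mul(-7, -4), Function('f')(5, 5)))) = Add(4, Mul(2, Pow(Add(Mul(-7, -4), 6), 2))) = Add(4, Mul(2, Pow(Add(28, 6), 2))) = Add(4, Mul(2, Pow(34, 2))) = Add(4, Mul(2, 1156)) = Add(4, 2312) = 2316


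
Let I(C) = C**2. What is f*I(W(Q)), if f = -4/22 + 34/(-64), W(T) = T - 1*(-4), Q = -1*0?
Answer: -251/22 ≈ -11.409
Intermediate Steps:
Q = 0
W(T) = 4 + T (W(T) = T + 4 = 4 + T)
f = -251/352 (f = -4*1/22 + 34*(-1/64) = -2/11 - 17/32 = -251/352 ≈ -0.71307)
f*I(W(Q)) = -251*(4 + 0)**2/352 = -251/352*4**2 = -251/352*16 = -251/22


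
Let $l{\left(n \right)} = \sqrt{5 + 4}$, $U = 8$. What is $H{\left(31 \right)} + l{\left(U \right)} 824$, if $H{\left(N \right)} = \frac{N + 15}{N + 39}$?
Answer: $\frac{86543}{35} \approx 2472.7$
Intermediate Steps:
$H{\left(N \right)} = \frac{15 + N}{39 + N}$
$l{\left(n \right)} = 3$ ($l{\left(n \right)} = \sqrt{9} = 3$)
$H{\left(31 \right)} + l{\left(U \right)} 824 = \frac{15 + 31}{39 + 31} + 3 \cdot 824 = \frac{1}{70} \cdot 46 + 2472 = \frac{23}{35} + 2472 = \frac{86543}{35}$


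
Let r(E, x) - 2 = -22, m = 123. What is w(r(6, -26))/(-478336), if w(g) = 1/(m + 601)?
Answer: -1/346315264 ≈ -2.8875e-9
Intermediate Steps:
r(E, x) = -20 (r(E, x) = 2 - 22 = -20)
w(g) = 1/724 (w(g) = 1/(123 + 601) = 1/724)
w(r(6, -26))/(-478336) = (1/724)/(-478336) = (1/724)*(-1/478336) = -1/346315264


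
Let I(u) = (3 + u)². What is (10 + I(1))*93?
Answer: 2418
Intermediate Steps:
(10 + I(1))*93 = (10 + (3 + 1)²)*93 = (10 + 4²)*93 = (10 + 16)*93 = 26*93 = 2418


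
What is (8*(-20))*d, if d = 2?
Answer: -320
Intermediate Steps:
(8*(-20))*d = (8*(-20))*2 = -160*2 = -320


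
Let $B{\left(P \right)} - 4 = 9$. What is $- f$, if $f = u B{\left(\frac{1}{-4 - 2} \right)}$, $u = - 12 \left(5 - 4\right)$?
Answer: $156$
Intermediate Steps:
$B{\left(P \right)} = 13$ ($B{\left(P \right)} = 4 + 9 = 13$)
$u = -12$ ($u = \left(-12\right) 1 = -12$)
$f = -156$ ($f = \left(-12\right) 13 = -156$)
$- f = \left(-1\right) \left(-156\right) = 156$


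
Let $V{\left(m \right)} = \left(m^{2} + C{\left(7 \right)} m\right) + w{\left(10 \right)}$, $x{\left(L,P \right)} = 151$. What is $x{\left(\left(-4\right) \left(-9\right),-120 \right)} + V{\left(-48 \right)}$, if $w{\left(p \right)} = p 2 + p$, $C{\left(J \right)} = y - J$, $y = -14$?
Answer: $3493$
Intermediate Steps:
$C{\left(J \right)} = -14 - J$
$w{\left(p \right)} = 3 p$ ($w{\left(p \right)} = 2 p + p = 3 p$)
$V{\left(m \right)} = 30 + m^{2} - 21 m$ ($V{\left(m \right)} = \left(m^{2} + \left(-14 - 7\right) m\right) + 3 \cdot 10 = \left(m^{2} + \left(-14 - 7\right) m\right) + 30 = \left(m^{2} - 21 m\right) + 30 = 30 + m^{2} - 21 m$)
$x{\left(\left(-4\right) \left(-9\right),-120 \right)} + V{\left(-48 \right)} = 151 + \left(30 + \left(-48\right)^{2} - -1008\right) = 151 + \left(30 + 2304 + 1008\right) = 151 + 3342 = 3493$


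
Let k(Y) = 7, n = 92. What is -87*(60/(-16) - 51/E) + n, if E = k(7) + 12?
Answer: 49535/76 ≈ 651.78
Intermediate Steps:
E = 19 (E = 7 + 12 = 19)
-87*(60/(-16) - 51/E) + n = -87*(60/(-16) - 51/19) + 92 = -87*(60*(-1/16) - 51*1/19) + 92 = -87*(-15/4 - 51/19) + 92 = -87*(-489/76) + 92 = 42543/76 + 92 = 49535/76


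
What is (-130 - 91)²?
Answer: 48841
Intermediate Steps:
(-130 - 91)² = (-221)² = 48841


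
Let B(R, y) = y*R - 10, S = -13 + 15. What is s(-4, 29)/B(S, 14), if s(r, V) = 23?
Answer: 23/18 ≈ 1.2778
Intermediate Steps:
S = 2
B(R, y) = -10 + R*y (B(R, y) = R*y - 10 = -10 + R*y)
s(-4, 29)/B(S, 14) = 23/(-10 + 2*14) = 23/(-10 + 28) = 23/18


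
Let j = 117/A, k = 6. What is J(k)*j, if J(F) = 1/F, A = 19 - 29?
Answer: -39/20 ≈ -1.9500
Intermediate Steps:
A = -10
j = -117/10 (j = 117/(-10) = 117*(-1/10) = -117/10 ≈ -11.700)
J(k)*j = -117/10/6 = (1/6)*(-117/10) = -39/20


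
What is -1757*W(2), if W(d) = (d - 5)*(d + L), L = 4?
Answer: 31626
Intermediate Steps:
W(d) = (-5 + d)*(4 + d) (W(d) = (d - 5)*(d + 4) = (-5 + d)*(4 + d))
-1757*W(2) = -1757*(-20 + 2² - 1*2) = -1757*(-20 + 4 - 2) = -1757*(-18) = 31626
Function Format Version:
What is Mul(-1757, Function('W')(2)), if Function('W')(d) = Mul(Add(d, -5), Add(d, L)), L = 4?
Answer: 31626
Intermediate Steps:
Function('W')(d) = Mul(Add(-5, d), Add(4, d)) (Function('W')(d) = Mul(Add(d, -5), Add(d, 4)) = Mul(Add(-5, d), Add(4, d)))
Mul(-1757, Function('W')(2)) = Mul(-1757, Add(-20, Pow(2, 2), Mul(-1, 2))) = Mul(-1757, Add(-20, 4, -2)) = Mul(-1757, -18) = 31626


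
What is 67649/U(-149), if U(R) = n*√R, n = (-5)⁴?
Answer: -67649*I*√149/93125 ≈ -8.8672*I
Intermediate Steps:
n = 625
U(R) = 625*√R
67649/U(-149) = 67649/((625*√(-149))) = 67649/((625*(I*√149))) = 67649/((625*I*√149)) = 67649*(-I*√149/93125) = -67649*I*√149/93125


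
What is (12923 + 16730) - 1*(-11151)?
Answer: 40804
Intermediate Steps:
(12923 + 16730) - 1*(-11151) = 29653 + 11151 = 40804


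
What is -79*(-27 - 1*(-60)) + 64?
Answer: -2543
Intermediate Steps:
-79*(-27 - 1*(-60)) + 64 = -79*(-27 + 60) + 64 = -79*33 + 64 = -2607 + 64 = -2543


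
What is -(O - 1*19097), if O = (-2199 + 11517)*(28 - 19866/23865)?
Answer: -43299323/185 ≈ -2.3405e+5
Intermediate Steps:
O = 46832268/185 (O = 9318*(28 - 19866*1/23865) = 9318*(28 - 154/185) = 9318*(5026/185) = 46832268/185 ≈ 2.5315e+5)
-(O - 1*19097) = -(46832268/185 - 1*19097) = -(46832268/185 - 19097) = -1*43299323/185 = -43299323/185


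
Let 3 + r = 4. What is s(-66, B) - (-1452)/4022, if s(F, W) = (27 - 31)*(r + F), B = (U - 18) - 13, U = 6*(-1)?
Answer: 523586/2011 ≈ 260.36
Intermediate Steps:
r = 1 (r = -3 + 4 = 1)
U = -6
B = -37 (B = (-6 - 18) - 13 = -24 - 13 = -37)
s(F, W) = -4 - 4*F (s(F, W) = (27 - 31)*(1 + F) = -4*(1 + F) = -4 - 4*F)
s(-66, B) - (-1452)/4022 = (-4 - 4*(-66)) - (-1452)/4022 = (-4 + 264) - (-1452)/4022 = 260 - 1*(-726/2011) = 260 + 726/2011 = 523586/2011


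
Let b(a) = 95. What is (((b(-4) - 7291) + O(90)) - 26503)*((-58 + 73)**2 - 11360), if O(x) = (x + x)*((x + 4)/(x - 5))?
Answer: 373021845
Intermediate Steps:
O(x) = 2*x*(4 + x)/(-5 + x) (O(x) = (2*x)*((4 + x)/(-5 + x)) = 2*x*(4 + x)/(-5 + x))
(((b(-4) - 7291) + O(90)) - 26503)*((-58 + 73)**2 - 11360) = (((95 - 7291) + 2*90*(4 + 90)/(-5 + 90)) - 26503)*((-58 + 73)**2 - 11360) = ((-7196 + 2*90*94/85) - 26503)*(15**2 - 11360) = ((-7196 + 2*90*(1/85)*94) - 26503)*(225 - 11360) = ((-7196 + 3384/17) - 26503)*(-11135) = (-118948/17 - 26503)*(-11135) = -569499/17*(-11135) = 373021845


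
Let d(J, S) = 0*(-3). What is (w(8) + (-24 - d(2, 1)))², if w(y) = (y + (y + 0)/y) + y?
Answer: 49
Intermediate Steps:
d(J, S) = 0
w(y) = 1 + 2*y (w(y) = (y + y/y) + y = (y + 1) + y = (1 + y) + y = 1 + 2*y)
(w(8) + (-24 - d(2, 1)))² = ((1 + 2*8) + (-24 - 1*0))² = ((1 + 16) + (-24 + 0))² = (17 - 24)² = (-7)² = 49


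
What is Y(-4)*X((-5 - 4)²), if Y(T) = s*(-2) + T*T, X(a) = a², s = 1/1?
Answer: 91854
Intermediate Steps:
s = 1
Y(T) = -2 + T² (Y(T) = 1*(-2) + T*T = -2 + T²)
Y(-4)*X((-5 - 4)²) = (-2 + (-4)²)*((-5 - 4)²)² = (-2 + 16)*((-9)²)² = 14*81² = 14*6561 = 91854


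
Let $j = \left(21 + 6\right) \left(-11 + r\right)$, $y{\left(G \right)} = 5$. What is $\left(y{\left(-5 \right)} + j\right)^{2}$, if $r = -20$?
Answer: $692224$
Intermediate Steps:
$j = -837$ ($j = \left(21 + 6\right) \left(-11 - 20\right) = 27 \left(-31\right) = -837$)
$\left(y{\left(-5 \right)} + j\right)^{2} = \left(5 - 837\right)^{2} = \left(-832\right)^{2} = 692224$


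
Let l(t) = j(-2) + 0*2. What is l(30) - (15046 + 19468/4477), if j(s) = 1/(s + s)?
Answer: -269526117/17908 ≈ -15051.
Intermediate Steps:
j(s) = 1/(2*s)
l(t) = -¼ (l(t) = (½)/(-2) + 0*2 = (½)*(-½) + 0 = -¼ + 0 = -¼)
l(30) - (15046 + 19468/4477) = -¼ - (15046 + 19468/4477) = -¼ - 1*67380410/4477 = -¼ - 67380410/4477 = -269526117/17908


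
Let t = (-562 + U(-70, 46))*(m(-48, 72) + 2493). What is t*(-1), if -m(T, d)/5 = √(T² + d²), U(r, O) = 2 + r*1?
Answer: 1570590 - 75600*√13 ≈ 1.2980e+6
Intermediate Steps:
U(r, O) = 2 + r
m(T, d) = -5*√(T² + d²)
t = -1570590 + 75600*√13 (t = (-562 + (2 - 70))*(-5*√((-48)² + 72²) + 2493) = (-562 - 68)*(-5*√(2304 + 5184) + 2493) = -630*(-120*√13 + 2493) = -630*(2493 - 120*√13) = -1570590 + 75600*√13 ≈ -1.2980e+6)
t*(-1) = (-1570590 + 75600*√13)*(-1) = 1570590 - 75600*√13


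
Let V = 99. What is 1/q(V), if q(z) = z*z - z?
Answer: 1/9702 ≈ 0.00010307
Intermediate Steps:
q(z) = z² - z
1/q(V) = 1/(99*(-1 + 99)) = 1/(99*98) = 1/9702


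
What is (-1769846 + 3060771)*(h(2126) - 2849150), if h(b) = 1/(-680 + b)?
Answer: -5318444340291575/1446 ≈ -3.6780e+12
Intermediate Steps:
(-1769846 + 3060771)*(h(2126) - 2849150) = (-1769846 + 3060771)*(1/(-680 + 2126) - 2849150) = 1290925*(1/1446 - 2849150) = 1290925*(-4119870899/1446) = -5318444340291575/1446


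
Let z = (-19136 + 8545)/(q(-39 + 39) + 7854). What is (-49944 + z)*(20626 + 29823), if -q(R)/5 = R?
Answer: -166299730457/66 ≈ -2.5197e+9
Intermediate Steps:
q(R) = -5*R
z = -89/66 (z = (-19136 + 8545)/(-5*(-39 + 39) + 7854) = -10591/(-5*0 + 7854) = -10591/(0 + 7854) = -10591/7854 = -10591*1/7854 = -89/66 ≈ -1.3485)
(-49944 + z)*(20626 + 29823) = (-49944 - 89/66)*(20626 + 29823) = -3296393/66*50449 = -166299730457/66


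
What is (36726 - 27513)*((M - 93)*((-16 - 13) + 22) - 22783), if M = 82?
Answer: -209190378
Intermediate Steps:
(36726 - 27513)*((M - 93)*((-16 - 13) + 22) - 22783) = (36726 - 27513)*((82 - 93)*((-16 - 13) + 22) - 22783) = 9213*(-11*(-29 + 22) - 22783) = 9213*(-11*(-7) - 22783) = 9213*(77 - 22783) = 9213*(-22706) = -209190378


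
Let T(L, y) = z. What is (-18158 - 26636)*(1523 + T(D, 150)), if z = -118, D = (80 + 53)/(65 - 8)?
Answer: -62935570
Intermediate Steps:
D = 7/3 (D = 133/57 = 133*(1/57) = 7/3 ≈ 2.3333)
T(L, y) = -118
(-18158 - 26636)*(1523 + T(D, 150)) = (-18158 - 26636)*(1523 - 118) = -44794*1405 = -62935570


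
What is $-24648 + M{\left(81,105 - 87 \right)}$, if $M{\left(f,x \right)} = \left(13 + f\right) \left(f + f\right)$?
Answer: $-9420$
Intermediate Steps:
$M{\left(f,x \right)} = 2 f \left(13 + f\right)$ ($M{\left(f,x \right)} = \left(13 + f\right) 2 f = 2 f \left(13 + f\right)$)
$-24648 + M{\left(81,105 - 87 \right)} = -24648 + 2 \cdot 81 \left(13 + 81\right) = -24648 + 2 \cdot 81 \cdot 94 = -24648 + 15228 = -9420$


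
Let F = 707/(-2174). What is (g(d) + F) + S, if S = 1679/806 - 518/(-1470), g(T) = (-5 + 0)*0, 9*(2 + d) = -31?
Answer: 97066237/45996405 ≈ 2.1103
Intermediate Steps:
d = -49/9 (d = -2 + (⅑)*(-31) = -2 - 31/9 = -49/9 ≈ -5.4444)
F = -707/2174 (F = 707*(-1/2174) = -707/2174 ≈ -0.32521)
g(T) = 0 (g(T) = -5*0 = 0)
S = 206117/84630 (S = 1679*(1/806) - 518*(-1/1470) = 1679/806 + 37/105 = 206117/84630 ≈ 2.4355)
(g(d) + F) + S = (0 - 707/2174) + 206117/84630 = -707/2174 + 206117/84630 = 97066237/45996405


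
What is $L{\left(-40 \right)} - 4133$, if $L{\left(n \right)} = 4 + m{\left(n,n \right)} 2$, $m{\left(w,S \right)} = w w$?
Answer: $-929$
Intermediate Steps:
$m{\left(w,S \right)} = w^{2}$
$L{\left(n \right)} = 4 + 2 n^{2}$ ($L{\left(n \right)} = 4 + n^{2} \cdot 2 = 4 + 2 n^{2}$)
$L{\left(-40 \right)} - 4133 = \left(4 + 2 \left(-40\right)^{2}\right) - 4133 = \left(4 + 2 \cdot 1600\right) - 4133 = \left(4 + 3200\right) - 4133 = 3204 - 4133 = -929$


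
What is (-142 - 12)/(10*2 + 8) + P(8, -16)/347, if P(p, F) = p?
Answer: -3801/694 ≈ -5.4769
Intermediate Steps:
(-142 - 12)/(10*2 + 8) + P(8, -16)/347 = (-142 - 12)/(10*2 + 8) + 8/347 = -154/(20 + 8) + 8*(1/347) = -154/28 + 8/347 = -154*1/28 + 8/347 = -11/2 + 8/347 = -3801/694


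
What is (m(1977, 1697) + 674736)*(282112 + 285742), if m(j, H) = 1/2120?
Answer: 406140629020567/1060 ≈ 3.8315e+11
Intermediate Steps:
m(j, H) = 1/2120
(m(1977, 1697) + 674736)*(282112 + 285742) = (1/2120 + 674736)*(282112 + 285742) = (1430440321/2120)*567854 = 406140629020567/1060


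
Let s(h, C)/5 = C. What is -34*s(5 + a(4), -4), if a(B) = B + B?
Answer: 680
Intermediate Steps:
a(B) = 2*B
s(h, C) = 5*C
-34*s(5 + a(4), -4) = -170*(-4) = -34*(-20) = 680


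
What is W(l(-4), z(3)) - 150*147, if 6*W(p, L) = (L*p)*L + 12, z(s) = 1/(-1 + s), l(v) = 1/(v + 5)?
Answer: -529151/24 ≈ -22048.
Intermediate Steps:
l(v) = 1/(5 + v)
W(p, L) = 2 + p*L²/6 (W(p, L) = ((L*p)*L + 12)/6 = (p*L² + 12)/6 = (12 + p*L²)/6 = 2 + p*L²/6)
W(l(-4), z(3)) - 150*147 = (2 + (1/(-1 + 3))²/(6*(5 - 4))) - 150*147 = (2 + (⅙)*(1/2)²/1) - 22050 = (2 + (⅙)*1*(½)²) - 22050 = (2 + (⅙)*1*(¼)) - 22050 = (2 + 1/24) - 22050 = 49/24 - 22050 = -529151/24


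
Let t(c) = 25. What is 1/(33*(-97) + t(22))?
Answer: -1/3176 ≈ -0.00031486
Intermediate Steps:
1/(33*(-97) + t(22)) = 1/(33*(-97) + 25) = 1/(-3201 + 25) = 1/(-3176) = -1/3176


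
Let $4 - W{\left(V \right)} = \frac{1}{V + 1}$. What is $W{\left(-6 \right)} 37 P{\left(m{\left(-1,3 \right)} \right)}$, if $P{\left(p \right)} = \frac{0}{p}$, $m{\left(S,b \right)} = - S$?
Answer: $0$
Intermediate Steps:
$W{\left(V \right)} = 4 - \frac{1}{1 + V}$ ($W{\left(V \right)} = 4 - \frac{1}{V + 1} = 4 - \frac{1}{1 + V}$)
$P{\left(p \right)} = 0$
$W{\left(-6 \right)} 37 P{\left(m{\left(-1,3 \right)} \right)} = \frac{3 + 4 \left(-6\right)}{1 - 6} \cdot 37 \cdot 0 = \frac{3 - 24}{-5} \cdot 37 \cdot 0 = \left(- \frac{1}{5}\right) \left(-21\right) 37 \cdot 0 = \frac{21}{5} \cdot 37 \cdot 0 = \frac{777}{5} \cdot 0 = 0$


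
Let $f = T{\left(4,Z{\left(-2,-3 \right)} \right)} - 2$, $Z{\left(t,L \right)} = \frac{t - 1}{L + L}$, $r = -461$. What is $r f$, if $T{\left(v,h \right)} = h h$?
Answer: $\frac{3227}{4} \approx 806.75$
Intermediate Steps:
$Z{\left(t,L \right)} = \frac{-1 + t}{2 L}$
$T{\left(v,h \right)} = h^{2}$
$f = - \frac{7}{4}$ ($f = \left(\frac{-1 - 2}{2 \left(-3\right)}\right)^{2} - 2 = \left(\frac{1}{2} \left(- \frac{1}{3}\right) \left(-3\right)\right)^{2} - 2 = \left(\frac{1}{2}\right)^{2} - 2 = \frac{1}{4} - 2 = - \frac{7}{4} \approx -1.75$)
$r f = \left(-461\right) \left(- \frac{7}{4}\right) = \frac{3227}{4}$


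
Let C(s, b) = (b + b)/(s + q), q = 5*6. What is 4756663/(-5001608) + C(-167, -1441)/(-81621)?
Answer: -53203786563307/55928365779816 ≈ -0.95128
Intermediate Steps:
q = 30
C(s, b) = 2*b/(30 + s) (C(s, b) = (b + b)/(s + 30) = (2*b)/(30 + s) = 2*b/(30 + s))
4756663/(-5001608) + C(-167, -1441)/(-81621) = 4756663/(-5001608) + (2*(-1441)/(30 - 167))/(-81621) = 4756663*(-1/5001608) + (2*(-1441)/(-137))*(-1/81621) = -4756663/5001608 + (2*(-1441)*(-1/137))*(-1/81621) = -4756663/5001608 + (2882/137)*(-1/81621) = -4756663/5001608 - 2882/11182077 = -53203786563307/55928365779816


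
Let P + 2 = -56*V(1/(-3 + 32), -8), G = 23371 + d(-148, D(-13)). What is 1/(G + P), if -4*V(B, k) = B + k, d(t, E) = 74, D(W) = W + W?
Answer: 29/676613 ≈ 4.2861e-5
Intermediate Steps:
D(W) = 2*W
V(B, k) = -B/4 - k/4 (V(B, k) = -(B + k)/4 = -B/4 - k/4)
G = 23445 (G = 23371 + 74 = 23445)
P = -3292/29 (P = -2 - 56*(-1/(4*(-3 + 32)) - ¼*(-8)) = -2 - 56*(-¼/29 + 2) = -2 - 56*(-¼*1/29 + 2) = -2 - 56*(-1/116 + 2) = -2 - 56*231/116 = -2 - 3234/29 = -3292/29 ≈ -113.52)
1/(G + P) = 1/(23445 - 3292/29) = 1/(676613/29) = 29/676613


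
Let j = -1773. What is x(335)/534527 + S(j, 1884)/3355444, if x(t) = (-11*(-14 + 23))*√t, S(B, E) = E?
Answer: 471/838861 - 99*√335/534527 ≈ -0.0028284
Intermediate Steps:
x(t) = -99*√t (x(t) = (-11*9)*√t = -99*√t)
x(335)/534527 + S(j, 1884)/3355444 = -99*√335/534527 + 1884/3355444 = -99*√335*(1/534527) + 1884*(1/3355444) = -99*√335/534527 + 471/838861 = 471/838861 - 99*√335/534527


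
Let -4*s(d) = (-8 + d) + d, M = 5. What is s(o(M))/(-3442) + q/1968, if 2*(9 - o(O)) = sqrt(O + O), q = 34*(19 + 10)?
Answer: 849683/1693464 - sqrt(10)/13768 ≈ 0.50151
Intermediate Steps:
q = 986 (q = 34*29 = 986)
o(O) = 9 - sqrt(2)*sqrt(O)/2 (o(O) = 9 - sqrt(O + O)/2 = 9 - sqrt(2)*sqrt(O)/2)
s(d) = 2 - d/2 (s(d) = -((-8 + d) + d)/4 = -(-8 + 2*d)/4 = 2 - d/2)
s(o(M))/(-3442) + q/1968 = (2 - (9 - sqrt(2)*sqrt(5)/2)/2)/(-3442) + 986/1968 = (2 - (9 - sqrt(10)/2)/2)*(-1/3442) + 986*(1/1968) = (2 + (-9/2 + sqrt(10)/4))*(-1/3442) + 493/984 = (-5/2 + sqrt(10)/4)*(-1/3442) + 493/984 = (5/6884 - sqrt(10)/13768) + 493/984 = 849683/1693464 - sqrt(10)/13768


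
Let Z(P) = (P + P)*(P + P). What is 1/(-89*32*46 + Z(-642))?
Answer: 1/1517648 ≈ 6.5891e-7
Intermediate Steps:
Z(P) = 4*P**2 (Z(P) = (2*P)*(2*P) = 4*P**2)
1/(-89*32*46 + Z(-642)) = 1/(-89*32*46 + 4*(-642)**2) = 1/(-2848*46 + 4*412164) = 1/(-131008 + 1648656) = 1/1517648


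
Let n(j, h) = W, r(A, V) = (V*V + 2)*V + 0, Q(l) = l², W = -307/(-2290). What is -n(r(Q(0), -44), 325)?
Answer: -307/2290 ≈ -0.13406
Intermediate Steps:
W = 307/2290 (W = -307*(-1/2290) = 307/2290 ≈ 0.13406)
r(A, V) = V*(2 + V²) (r(A, V) = (V² + 2)*V + 0 = (2 + V²)*V + 0 = V*(2 + V²) + 0 = V*(2 + V²))
n(j, h) = 307/2290
-n(r(Q(0), -44), 325) = -1*307/2290 = -307/2290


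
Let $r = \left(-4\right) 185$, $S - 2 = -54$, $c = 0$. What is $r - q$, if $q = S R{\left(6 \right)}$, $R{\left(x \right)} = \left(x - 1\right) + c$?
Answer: $-480$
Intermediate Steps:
$S = -52$ ($S = 2 - 54 = -52$)
$R{\left(x \right)} = -1 + x$ ($R{\left(x \right)} = \left(x - 1\right) + 0 = \left(-1 + x\right) + 0 = -1 + x$)
$r = -740$
$q = -260$ ($q = - 52 \left(-1 + 6\right) = \left(-52\right) 5 = -260$)
$r - q = -740 - -260 = -740 + 260 = -480$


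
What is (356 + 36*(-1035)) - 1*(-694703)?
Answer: 657799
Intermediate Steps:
(356 + 36*(-1035)) - 1*(-694703) = (356 - 37260) + 694703 = -36904 + 694703 = 657799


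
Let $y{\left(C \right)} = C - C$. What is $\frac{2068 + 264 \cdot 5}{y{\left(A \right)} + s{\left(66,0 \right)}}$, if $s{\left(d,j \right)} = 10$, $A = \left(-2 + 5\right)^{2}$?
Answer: $\frac{1694}{5} \approx 338.8$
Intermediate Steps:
$A = 9$ ($A = 3^{2} = 9$)
$y{\left(C \right)} = 0$
$\frac{2068 + 264 \cdot 5}{y{\left(A \right)} + s{\left(66,0 \right)}} = \frac{2068 + 264 \cdot 5}{0 + 10} = \frac{2068 + 1320}{10} = 3388 \cdot \frac{1}{10} = \frac{1694}{5}$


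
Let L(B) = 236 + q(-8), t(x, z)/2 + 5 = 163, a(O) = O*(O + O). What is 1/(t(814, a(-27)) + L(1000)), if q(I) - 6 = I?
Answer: 1/550 ≈ 0.0018182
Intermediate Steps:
a(O) = 2*O² (a(O) = O*(2*O) = 2*O²)
q(I) = 6 + I
t(x, z) = 316 (t(x, z) = -10 + 2*163 = -10 + 326 = 316)
L(B) = 234 (L(B) = 236 + (6 - 8) = 236 - 2 = 234)
1/(t(814, a(-27)) + L(1000)) = 1/(316 + 234) = 1/550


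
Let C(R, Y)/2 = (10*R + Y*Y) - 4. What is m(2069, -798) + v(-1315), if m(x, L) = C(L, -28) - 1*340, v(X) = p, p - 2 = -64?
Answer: -14802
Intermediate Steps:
p = -62 (p = 2 - 64 = -62)
v(X) = -62
C(R, Y) = -8 + 2*Y² + 20*R (C(R, Y) = 2*((10*R + Y*Y) - 4) = 2*((10*R + Y²) - 4) = 2*((Y² + 10*R) - 4) = 2*(-4 + Y² + 10*R) = -8 + 2*Y² + 20*R)
m(x, L) = 1220 + 20*L (m(x, L) = (-8 + 2*(-28)² + 20*L) - 1*340 = (-8 + 2*784 + 20*L) - 340 = (-8 + 1568 + 20*L) - 340 = (1560 + 20*L) - 340 = 1220 + 20*L)
m(2069, -798) + v(-1315) = (1220 + 20*(-798)) - 62 = (1220 - 15960) - 62 = -14740 - 62 = -14802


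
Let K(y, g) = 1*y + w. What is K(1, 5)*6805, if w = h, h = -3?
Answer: -13610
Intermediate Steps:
w = -3
K(y, g) = -3 + y (K(y, g) = 1*y - 3 = y - 3 = -3 + y)
K(1, 5)*6805 = (-3 + 1)*6805 = -2*6805 = -13610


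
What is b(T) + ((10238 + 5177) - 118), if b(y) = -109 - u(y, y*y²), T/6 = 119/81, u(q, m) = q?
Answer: 409838/27 ≈ 15179.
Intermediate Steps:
T = 238/27 (T = 6*(119/81) = 238/27 ≈ 8.8148)
b(y) = -109 - y
b(T) + ((10238 + 5177) - 118) = (-109 - 1*238/27) + ((10238 + 5177) - 118) = (-109 - 238/27) + (15415 - 118) = -3181/27 + 15297 = 409838/27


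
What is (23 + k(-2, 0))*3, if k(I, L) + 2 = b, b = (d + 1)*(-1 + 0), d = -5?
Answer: 75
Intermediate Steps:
b = 4 (b = (-5 + 1)*(-1 + 0) = -4*(-1) = 4)
k(I, L) = 2 (k(I, L) = -2 + 4 = 2)
(23 + k(-2, 0))*3 = (23 + 2)*3 = 25*3 = 75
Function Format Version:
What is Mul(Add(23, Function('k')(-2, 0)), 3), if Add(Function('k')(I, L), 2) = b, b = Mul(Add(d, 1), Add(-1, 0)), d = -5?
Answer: 75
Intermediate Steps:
b = 4 (b = Mul(Add(-5, 1), Add(-1, 0)) = Mul(-4, -1) = 4)
Function('k')(I, L) = 2 (Function('k')(I, L) = Add(-2, 4) = 2)
Mul(Add(23, Function('k')(-2, 0)), 3) = Mul(Add(23, 2), 3) = Mul(25, 3) = 75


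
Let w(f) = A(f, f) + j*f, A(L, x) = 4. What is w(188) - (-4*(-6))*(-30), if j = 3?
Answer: 1288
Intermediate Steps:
w(f) = 4 + 3*f
w(188) - (-4*(-6))*(-30) = (4 + 3*188) - (-4*(-6))*(-30) = (4 + 564) - 24*(-30) = 568 - 1*(-720) = 568 + 720 = 1288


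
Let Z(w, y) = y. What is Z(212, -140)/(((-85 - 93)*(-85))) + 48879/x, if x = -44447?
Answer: -74576185/67248311 ≈ -1.1090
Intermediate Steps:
Z(212, -140)/(((-85 - 93)*(-85))) + 48879/x = -140*(-1/(85*(-85 - 93))) + 48879/(-44447) = -140/((-178*(-85))) + 48879*(-1/44447) = -140/15130 - 48879/44447 = -140*1/15130 - 48879/44447 = -14/1513 - 48879/44447 = -74576185/67248311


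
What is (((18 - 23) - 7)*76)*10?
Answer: -9120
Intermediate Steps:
(((18 - 23) - 7)*76)*10 = ((-5 - 7)*76)*10 = -12*76*10 = -912*10 = -9120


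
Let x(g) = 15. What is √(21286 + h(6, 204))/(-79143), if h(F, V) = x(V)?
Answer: -√21301/79143 ≈ -0.0018441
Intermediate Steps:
h(F, V) = 15
√(21286 + h(6, 204))/(-79143) = √(21286 + 15)/(-79143) = √21301*(-1/79143) = -√21301/79143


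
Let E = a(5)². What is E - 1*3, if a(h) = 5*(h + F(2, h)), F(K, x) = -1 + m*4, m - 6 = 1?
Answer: 25597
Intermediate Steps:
m = 7 (m = 6 + 1 = 7)
F(K, x) = 27 (F(K, x) = -1 + 7*4 = -1 + 28 = 27)
a(h) = 135 + 5*h (a(h) = 5*(h + 27) = 5*(27 + h) = 135 + 5*h)
E = 25600 (E = (135 + 5*5)² = (135 + 25)² = 160² = 25600)
E - 1*3 = 25600 - 1*3 = 25600 - 3 = 25597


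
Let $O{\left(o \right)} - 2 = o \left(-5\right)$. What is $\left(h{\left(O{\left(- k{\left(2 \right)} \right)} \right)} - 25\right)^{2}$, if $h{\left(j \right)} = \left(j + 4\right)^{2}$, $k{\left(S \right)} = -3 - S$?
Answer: $112896$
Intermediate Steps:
$O{\left(o \right)} = 2 - 5 o$ ($O{\left(o \right)} = 2 + o \left(-5\right) = 2 - 5 o$)
$h{\left(j \right)} = \left(4 + j\right)^{2}$
$\left(h{\left(O{\left(- k{\left(2 \right)} \right)} \right)} - 25\right)^{2} = \left(\left(4 + \left(2 - 5 \left(- (-3 - 2)\right)\right)\right)^{2} - 25\right)^{2} = \left(\left(4 + \left(2 - 5 \left(\left(-1\right) \left(-5\right)\right)\right)\right)^{2} - 25\right)^{2} = \left(\left(4 + \left(2 - 25\right)\right)^{2} - 25\right)^{2} = \left(\left(4 - 23\right)^{2} - 25\right)^{2} = \left(\left(-19\right)^{2} - 25\right)^{2} = \left(361 - 25\right)^{2} = 336^{2} = 112896$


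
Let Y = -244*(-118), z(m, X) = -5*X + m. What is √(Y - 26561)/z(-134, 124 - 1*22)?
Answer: -√2231/644 ≈ -0.073344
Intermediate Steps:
z(m, X) = m - 5*X
Y = 28792
√(Y - 26561)/z(-134, 124 - 1*22) = √(28792 - 26561)/(-134 - 5*(124 - 1*22)) = √2231/(-134 - 5*(124 - 22)) = √2231/(-134 - 5*102) = √2231/(-134 - 510) = √2231/(-644) = √2231*(-1/644) = -√2231/644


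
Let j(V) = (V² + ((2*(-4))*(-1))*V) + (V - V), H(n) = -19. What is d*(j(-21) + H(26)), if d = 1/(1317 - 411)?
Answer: 127/453 ≈ 0.28035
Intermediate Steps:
d = 1/906 ≈ 0.0011038
j(V) = V² + 8*V (j(V) = (V² + (-8*(-1))*V) + 0 = (V² + 8*V) + 0 = V² + 8*V)
d*(j(-21) + H(26)) = (-21*(8 - 21) - 19)/906 = (-21*(-13) - 19)/906 = (273 - 19)/906 = (1/906)*254 = 127/453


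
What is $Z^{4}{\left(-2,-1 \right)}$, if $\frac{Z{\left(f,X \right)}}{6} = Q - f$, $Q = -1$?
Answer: $1296$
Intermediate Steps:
$Z{\left(f,X \right)} = -6 - 6 f$ ($Z{\left(f,X \right)} = 6 \left(-1 - f\right) = -6 - 6 f$)
$Z^{4}{\left(-2,-1 \right)} = \left(-6 - -12\right)^{4} = \left(-6 + 12\right)^{4} = 6^{4} = 1296$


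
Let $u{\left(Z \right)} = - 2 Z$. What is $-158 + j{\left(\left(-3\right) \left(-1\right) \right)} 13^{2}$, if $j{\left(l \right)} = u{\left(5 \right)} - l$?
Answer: $-2355$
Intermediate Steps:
$j{\left(l \right)} = -10 - l$ ($j{\left(l \right)} = \left(-2\right) 5 - l = -10 - l$)
$-158 + j{\left(\left(-3\right) \left(-1\right) \right)} 13^{2} = -158 + \left(-10 - \left(-3\right) \left(-1\right)\right) 13^{2} = -158 + \left(-10 - 3\right) 169 = -158 - 2197 = -2355$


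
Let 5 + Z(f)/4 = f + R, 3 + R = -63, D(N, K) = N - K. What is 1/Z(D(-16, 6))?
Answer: -1/372 ≈ -0.0026882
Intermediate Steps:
R = -66 (R = -3 - 63 = -66)
Z(f) = -284 + 4*f (Z(f) = -20 + 4*(f - 66) = -20 + 4*(-66 + f) = -20 + (-264 + 4*f) = -284 + 4*f)
1/Z(D(-16, 6)) = 1/(-284 + 4*(-16 - 1*6)) = 1/(-284 + 4*(-16 - 6)) = 1/(-284 + 4*(-22)) = 1/(-284 - 88) = 1/(-372) = -1/372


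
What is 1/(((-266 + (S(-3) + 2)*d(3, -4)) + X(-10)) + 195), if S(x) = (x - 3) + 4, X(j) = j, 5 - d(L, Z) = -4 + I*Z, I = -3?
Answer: -1/81 ≈ -0.012346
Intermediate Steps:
d(L, Z) = 9 + 3*Z (d(L, Z) = 5 - (-4 - 3*Z) = 5 + (4 + 3*Z) = 9 + 3*Z)
S(x) = 1 + x (S(x) = (-3 + x) + 4 = 1 + x)
1/(((-266 + (S(-3) + 2)*d(3, -4)) + X(-10)) + 195) = 1/(((-266 + ((1 - 3) + 2)*(9 + 3*(-4))) - 10) + 195) = 1/(((-266 + (-2 + 2)*(9 - 12)) - 10) + 195) = 1/(((-266 + 0*(-3)) - 10) + 195) = 1/(((-266 + 0) - 10) + 195) = 1/((-266 - 10) + 195) = 1/(-276 + 195) = 1/(-81) = -1/81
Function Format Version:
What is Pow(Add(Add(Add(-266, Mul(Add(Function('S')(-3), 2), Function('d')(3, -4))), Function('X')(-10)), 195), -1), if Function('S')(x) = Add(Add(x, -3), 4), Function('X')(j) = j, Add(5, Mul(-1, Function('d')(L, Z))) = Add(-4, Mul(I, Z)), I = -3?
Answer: Rational(-1, 81) ≈ -0.012346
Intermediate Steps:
Function('d')(L, Z) = Add(9, Mul(3, Z)) (Function('d')(L, Z) = Add(5, Mul(-1, Add(-4, Mul(-3, Z)))) = Add(5, Add(4, Mul(3, Z))) = Add(9, Mul(3, Z)))
Function('S')(x) = Add(1, x) (Function('S')(x) = Add(Add(-3, x), 4) = Add(1, x))
Pow(Add(Add(Add(-266, Mul(Add(Function('S')(-3), 2), Function('d')(3, -4))), Function('X')(-10)), 195), -1) = Pow(Add(Add(Add(-266, Mul(Add(Add(1, -3), 2), Add(9, Mul(3, -4)))), -10), 195), -1) = Pow(Add(Add(Add(-266, Mul(Add(-2, 2), Add(9, -12))), -10), 195), -1) = Pow(Add(Add(Add(-266, Mul(0, -3)), -10), 195), -1) = Pow(Add(Add(Add(-266, 0), -10), 195), -1) = Pow(Add(Add(-266, -10), 195), -1) = Pow(Add(-276, 195), -1) = Pow(-81, -1) = Rational(-1, 81)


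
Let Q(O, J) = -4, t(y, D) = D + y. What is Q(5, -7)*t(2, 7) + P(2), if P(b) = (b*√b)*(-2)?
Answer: -36 - 4*√2 ≈ -41.657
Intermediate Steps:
P(b) = -2*b^(3/2) (P(b) = b^(3/2)*(-2) = -2*b^(3/2))
Q(5, -7)*t(2, 7) + P(2) = -4*(7 + 2) - 4*√2 = -4*9 - 4*√2 = -36 - 4*√2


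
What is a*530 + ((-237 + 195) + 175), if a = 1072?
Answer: 568293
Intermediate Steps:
a*530 + ((-237 + 195) + 175) = 1072*530 + ((-237 + 195) + 175) = 568160 + (-42 + 175) = 568160 + 133 = 568293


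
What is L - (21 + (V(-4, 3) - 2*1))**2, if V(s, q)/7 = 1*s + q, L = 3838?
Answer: 3694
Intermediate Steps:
V(s, q) = 7*q + 7*s (V(s, q) = 7*(1*s + q) = 7*(s + q) = 7*(q + s) = 7*q + 7*s)
L - (21 + (V(-4, 3) - 2*1))**2 = 3838 - (21 + ((7*3 + 7*(-4)) - 2*1))**2 = 3838 - (21 + ((21 - 28) - 2))**2 = 3838 - (21 + (-7 - 2))**2 = 3838 - (21 - 9)**2 = 3838 - 1*12**2 = 3838 - 1*144 = 3838 - 144 = 3694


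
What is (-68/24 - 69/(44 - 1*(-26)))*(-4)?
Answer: 1604/105 ≈ 15.276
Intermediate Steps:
(-68/24 - 69/(44 - 1*(-26)))*(-4) = (-68*1/24 - 69/(44 + 26))*(-4) = (-17/6 - 69/70)*(-4) = -401/105*(-4) = 1604/105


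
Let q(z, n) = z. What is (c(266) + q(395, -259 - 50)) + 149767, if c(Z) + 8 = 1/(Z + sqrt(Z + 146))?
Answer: 5281216621/35172 - sqrt(103)/35172 ≈ 1.5015e+5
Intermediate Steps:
c(Z) = -8 + 1/(Z + sqrt(146 + Z)) (c(Z) = -8 + 1/(Z + sqrt(Z + 146)) = -8 + 1/(Z + sqrt(146 + Z)))
(c(266) + q(395, -259 - 50)) + 149767 = ((1 - 8*266 - 8*sqrt(146 + 266))/(266 + sqrt(146 + 266)) + 395) + 149767 = ((1 - 2128 - 16*sqrt(103))/(266 + sqrt(412)) + 395) + 149767 = ((1 - 2128 - 16*sqrt(103))/(266 + 2*sqrt(103)) + 395) + 149767 = ((-2127 - 16*sqrt(103))/(266 + 2*sqrt(103)) + 395) + 149767 = (395 + (-2127 - 16*sqrt(103))/(266 + 2*sqrt(103))) + 149767 = 150162 + (-2127 - 16*sqrt(103))/(266 + 2*sqrt(103))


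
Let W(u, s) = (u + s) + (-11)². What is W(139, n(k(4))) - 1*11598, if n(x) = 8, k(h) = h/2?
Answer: -11330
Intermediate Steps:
k(h) = h/2 (k(h) = h*(½) = h/2)
W(u, s) = 121 + s + u (W(u, s) = (s + u) + 121 = 121 + s + u)
W(139, n(k(4))) - 1*11598 = (121 + 8 + 139) - 1*11598 = 268 - 11598 = -11330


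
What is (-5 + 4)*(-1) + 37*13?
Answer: 482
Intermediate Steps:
(-5 + 4)*(-1) + 37*13 = -1*(-1) + 481 = 1 + 481 = 482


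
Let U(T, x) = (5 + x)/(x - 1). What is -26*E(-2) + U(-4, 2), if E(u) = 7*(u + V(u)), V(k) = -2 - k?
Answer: 371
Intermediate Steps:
E(u) = -14 (E(u) = 7*(u + (-2 - u)) = 7*(-2) = -14)
U(T, x) = (5 + x)/(-1 + x)
-26*E(-2) + U(-4, 2) = -26*(-14) + (5 + 2)/(-1 + 2) = 364 + 7/1 = 364 + 1*7 = 364 + 7 = 371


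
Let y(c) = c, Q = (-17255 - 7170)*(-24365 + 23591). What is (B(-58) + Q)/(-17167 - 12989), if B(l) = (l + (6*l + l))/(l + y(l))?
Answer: -9452477/15078 ≈ -626.91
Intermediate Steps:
Q = 18904950 (Q = -24425*(-774) = 18904950)
B(l) = 4 (B(l) = (l + (6*l + l))/(l + l) = (l + 7*l)/((2*l)) = (8*l)*(1/(2*l)) = 4)
(B(-58) + Q)/(-17167 - 12989) = (4 + 18904950)/(-17167 - 12989) = 18904954/(-30156) = 18904954*(-1/30156) = -9452477/15078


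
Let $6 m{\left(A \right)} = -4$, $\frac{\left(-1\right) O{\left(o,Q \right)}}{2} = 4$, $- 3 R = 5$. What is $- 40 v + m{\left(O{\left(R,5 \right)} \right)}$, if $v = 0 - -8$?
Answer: $- \frac{962}{3} \approx -320.67$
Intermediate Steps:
$R = - \frac{5}{3}$ ($R = \left(- \frac{1}{3}\right) 5 = - \frac{5}{3} \approx -1.6667$)
$O{\left(o,Q \right)} = -8$ ($O{\left(o,Q \right)} = \left(-2\right) 4 = -8$)
$m{\left(A \right)} = - \frac{2}{3}$ ($m{\left(A \right)} = \frac{1}{6} \left(-4\right) = - \frac{2}{3}$)
$v = 8$ ($v = 0 + 8 = 8$)
$- 40 v + m{\left(O{\left(R,5 \right)} \right)} = \left(-40\right) 8 - \frac{2}{3} = -320 - \frac{2}{3} = - \frac{962}{3}$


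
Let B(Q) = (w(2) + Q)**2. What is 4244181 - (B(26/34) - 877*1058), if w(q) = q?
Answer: 1494719374/289 ≈ 5.1720e+6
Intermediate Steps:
B(Q) = (2 + Q)**2
4244181 - (B(26/34) - 877*1058) = 4244181 - ((2 + 26/34)**2 - 877*1058) = 4244181 - ((2 + 26*(1/34))**2 - 927866) = 4244181 - ((2 + 13/17)**2 - 927866) = 4244181 - ((47/17)**2 - 927866) = 4244181 - (2209/289 - 927866) = 4244181 - 1*(-268151065/289) = 4244181 + 268151065/289 = 1494719374/289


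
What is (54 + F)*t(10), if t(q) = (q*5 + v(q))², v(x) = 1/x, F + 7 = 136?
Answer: 45933183/100 ≈ 4.5933e+5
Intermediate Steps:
F = 129 (F = -7 + 136 = 129)
t(q) = (1/q + 5*q)² (t(q) = (q*5 + 1/q)² = (5*q + 1/q)² = (1/q + 5*q)²)
(54 + F)*t(10) = (54 + 129)*((1 + 5*10²)²/10²) = 183*((1 + 5*100)²/100) = 183*((1 + 500)²/100) = 183*((1/100)*501²) = 183*((1/100)*251001) = 183*(251001/100) = 45933183/100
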